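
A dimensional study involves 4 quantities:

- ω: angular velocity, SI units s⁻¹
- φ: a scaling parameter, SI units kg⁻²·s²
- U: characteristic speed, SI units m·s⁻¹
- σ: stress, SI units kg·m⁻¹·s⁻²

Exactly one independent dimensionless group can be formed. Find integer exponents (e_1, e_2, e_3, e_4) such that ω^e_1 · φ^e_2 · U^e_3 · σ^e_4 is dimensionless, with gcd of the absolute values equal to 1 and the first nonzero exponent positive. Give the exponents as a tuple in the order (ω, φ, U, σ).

M: e_1·(0) + e_2·(-2) + e_3·(0) + e_4·(1) = 0
L: e_1·(0) + e_2·(0) + e_3·(1) + e_4·(-1) = 0
T: e_1·(-1) + e_2·(2) + e_3·(-1) + e_4·(-2) = 0
Solving this homogeneous linear system for the smallest-integer solution (first nonzero entry positive) gives (4, -1, -2, -2).

(4, -1, -2, -2)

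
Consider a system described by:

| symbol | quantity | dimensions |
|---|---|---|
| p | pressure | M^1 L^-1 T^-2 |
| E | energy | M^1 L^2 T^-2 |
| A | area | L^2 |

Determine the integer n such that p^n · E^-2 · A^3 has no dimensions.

2

Balance the M exponent: (1)·n from p, plus −2·(1) + 3·(0) = -2 from the rest, must sum to zero.
n − 2 = 0, so n = 2.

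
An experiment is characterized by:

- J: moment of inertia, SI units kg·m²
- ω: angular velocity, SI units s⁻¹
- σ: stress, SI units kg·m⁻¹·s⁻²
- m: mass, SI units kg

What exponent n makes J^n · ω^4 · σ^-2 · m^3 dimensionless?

-1

Balance the M exponent: (1)·n from J, plus 4·(0) − 2·(1) + 3·(1) = 1 from the rest, must sum to zero.
n + 1 = 0, so n = -1.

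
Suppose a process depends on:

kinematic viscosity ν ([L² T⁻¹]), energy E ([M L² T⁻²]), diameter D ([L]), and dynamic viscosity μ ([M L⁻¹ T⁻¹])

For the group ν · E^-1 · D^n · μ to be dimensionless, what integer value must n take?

Balance the L exponent: (1)·n from D, plus (2) − (2) + (-1) = -1 from the rest, must sum to zero.
n − 1 = 0, so n = 1.

1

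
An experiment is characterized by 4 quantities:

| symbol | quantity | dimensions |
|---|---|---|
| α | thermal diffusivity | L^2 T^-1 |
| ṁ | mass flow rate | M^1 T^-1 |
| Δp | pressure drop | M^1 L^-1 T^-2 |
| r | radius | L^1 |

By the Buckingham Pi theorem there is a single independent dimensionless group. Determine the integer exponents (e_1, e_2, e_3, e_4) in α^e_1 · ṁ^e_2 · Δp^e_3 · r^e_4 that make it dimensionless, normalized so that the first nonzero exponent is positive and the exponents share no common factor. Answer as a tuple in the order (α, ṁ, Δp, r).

(1, 1, -1, -3)

M: e_1·(0) + e_2·(1) + e_3·(1) + e_4·(0) = 0
L: e_1·(2) + e_2·(0) + e_3·(-1) + e_4·(1) = 0
T: e_1·(-1) + e_2·(-1) + e_3·(-2) + e_4·(0) = 0
Solving this homogeneous linear system for the smallest-integer solution (first nonzero entry positive) gives (1, 1, -1, -3).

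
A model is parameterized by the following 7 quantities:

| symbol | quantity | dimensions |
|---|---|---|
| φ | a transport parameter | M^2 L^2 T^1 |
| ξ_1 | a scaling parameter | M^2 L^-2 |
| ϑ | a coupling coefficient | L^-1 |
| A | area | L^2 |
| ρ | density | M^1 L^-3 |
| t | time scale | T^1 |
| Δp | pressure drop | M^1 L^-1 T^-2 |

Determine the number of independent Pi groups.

4

There are 7 variables and 3 base dimensions (M, L, T).
The dimension matrix has rank 3.
Independent dimensionless groups: 7 − 3 = 4.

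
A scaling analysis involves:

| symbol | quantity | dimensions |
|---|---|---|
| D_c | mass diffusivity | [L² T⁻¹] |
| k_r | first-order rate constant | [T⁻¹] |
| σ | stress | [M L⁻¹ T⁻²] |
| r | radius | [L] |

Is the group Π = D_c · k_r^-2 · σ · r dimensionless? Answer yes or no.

no

Sum the exponent of each base dimension across the product:
  M: [D_c]_M − 2·[k_r]_M + [σ]_M + [r]_M = (0) − 2·(0) + (1) + (0) = 1
  L: [D_c]_L − 2·[k_r]_L + [σ]_L + [r]_L = (2) − 2·(0) + (-1) + (1) = 2
  T: [D_c]_T − 2·[k_r]_T + [σ]_T + [r]_T = (-1) − 2·(-1) + (-2) + (0) = -1
Net dimensions [M L² T⁻¹] ≠ [1] — not dimensionless.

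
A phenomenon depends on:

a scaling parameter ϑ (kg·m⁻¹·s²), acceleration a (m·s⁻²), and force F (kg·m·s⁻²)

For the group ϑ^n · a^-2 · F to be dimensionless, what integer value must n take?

Balance the M exponent: (1)·n from ϑ, plus −2·(0) + (1) = 1 from the rest, must sum to zero.
n + 1 = 0, so n = -1.

-1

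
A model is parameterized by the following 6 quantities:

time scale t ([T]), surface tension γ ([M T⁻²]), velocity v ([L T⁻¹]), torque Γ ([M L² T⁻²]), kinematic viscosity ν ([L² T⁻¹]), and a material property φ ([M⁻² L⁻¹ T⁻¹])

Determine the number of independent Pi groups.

3

There are 6 variables and 3 base dimensions (M, L, T).
The dimension matrix has rank 3.
Independent dimensionless groups: 6 − 3 = 3.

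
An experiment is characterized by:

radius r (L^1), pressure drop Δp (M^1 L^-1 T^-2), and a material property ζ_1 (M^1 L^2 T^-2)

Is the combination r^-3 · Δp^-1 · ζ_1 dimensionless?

Sum the exponent of each base dimension across the product:
  M: −3·[r]_M − [Δp]_M + [ζ_1]_M = −3·(0) − (1) + (1) = 0
  L: −3·[r]_L − [Δp]_L + [ζ_1]_L = −3·(1) − (-1) + (2) = 0
  T: −3·[r]_T − [Δp]_T + [ζ_1]_T = −3·(0) − (-2) + (-2) = 0
All base exponents vanish — dimensionless.

yes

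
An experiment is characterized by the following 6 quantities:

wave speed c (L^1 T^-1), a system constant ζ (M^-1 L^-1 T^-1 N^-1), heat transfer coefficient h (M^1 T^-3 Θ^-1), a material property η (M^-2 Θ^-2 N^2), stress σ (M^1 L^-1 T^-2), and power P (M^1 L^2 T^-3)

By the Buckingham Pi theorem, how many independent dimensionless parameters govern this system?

1

There are 6 variables and 5 base dimensions (M, L, T, Θ, N).
The dimension matrix has rank 5.
Independent dimensionless groups: 6 − 5 = 1.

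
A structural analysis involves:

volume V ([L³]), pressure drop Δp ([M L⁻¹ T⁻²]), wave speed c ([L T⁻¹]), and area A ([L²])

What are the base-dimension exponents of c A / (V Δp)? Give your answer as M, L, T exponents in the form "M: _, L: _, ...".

M: -1, L: 1, T: 1

Collect each base-dimension exponent across the product:
  M: −(0) − (1) + (0) + (0) = -1
  L: −(3) − (-1) + (1) + (2) = 1
  T: −(0) − (-2) + (-1) + (0) = 1
So the dimensions are [M⁻¹ L T].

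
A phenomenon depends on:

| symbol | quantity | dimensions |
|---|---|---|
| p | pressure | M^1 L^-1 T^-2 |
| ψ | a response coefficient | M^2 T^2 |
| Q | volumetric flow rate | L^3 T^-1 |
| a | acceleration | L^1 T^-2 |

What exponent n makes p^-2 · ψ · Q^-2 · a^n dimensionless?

4

Balance the L exponent: (1)·n from a, plus −2·(-1) + (0) − 2·(3) = -4 from the rest, must sum to zero.
n − 4 = 0, so n = 4.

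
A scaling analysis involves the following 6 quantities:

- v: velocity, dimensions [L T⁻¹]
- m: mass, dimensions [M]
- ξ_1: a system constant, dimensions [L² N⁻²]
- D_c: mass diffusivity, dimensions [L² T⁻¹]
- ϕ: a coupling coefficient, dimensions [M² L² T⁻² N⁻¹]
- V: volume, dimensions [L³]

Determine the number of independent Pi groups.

2

There are 6 variables and 4 base dimensions (M, L, T, N).
The dimension matrix has rank 4.
Independent dimensionless groups: 6 − 4 = 2.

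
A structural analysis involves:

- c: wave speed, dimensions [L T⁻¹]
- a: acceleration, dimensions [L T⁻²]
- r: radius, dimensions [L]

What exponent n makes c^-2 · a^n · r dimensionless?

1

Balance the L exponent: (1)·n from a, plus −2·(1) + (1) = -1 from the rest, must sum to zero.
n − 1 = 0, so n = 1.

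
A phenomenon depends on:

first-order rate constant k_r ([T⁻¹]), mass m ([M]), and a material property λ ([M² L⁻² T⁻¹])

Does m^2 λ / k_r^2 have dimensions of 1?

no

Sum the exponent of each base dimension across the product:
  M: −2·[k_r]_M + 2·[m]_M + [λ]_M = −2·(0) + 2·(1) + (2) = 4
  L: −2·[k_r]_L + 2·[m]_L + [λ]_L = −2·(0) + 2·(0) + (-2) = -2
  T: −2·[k_r]_T + 2·[m]_T + [λ]_T = −2·(-1) + 2·(0) + (-1) = 1
Net dimensions [M⁴ L⁻² T] ≠ [1] — not dimensionless.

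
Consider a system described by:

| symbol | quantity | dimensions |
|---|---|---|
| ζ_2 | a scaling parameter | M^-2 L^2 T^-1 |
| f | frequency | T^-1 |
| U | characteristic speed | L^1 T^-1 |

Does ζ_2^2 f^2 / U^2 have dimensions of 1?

no

Sum the exponent of each base dimension across the product:
  M: 2·[ζ_2]_M + 2·[f]_M − 2·[U]_M = 2·(-2) + 2·(0) − 2·(0) = -4
  L: 2·[ζ_2]_L + 2·[f]_L − 2·[U]_L = 2·(2) + 2·(0) − 2·(1) = 2
  T: 2·[ζ_2]_T + 2·[f]_T − 2·[U]_T = 2·(-1) + 2·(-1) − 2·(-1) = -2
Net dimensions [M⁻⁴ L² T⁻²] ≠ [1] — not dimensionless.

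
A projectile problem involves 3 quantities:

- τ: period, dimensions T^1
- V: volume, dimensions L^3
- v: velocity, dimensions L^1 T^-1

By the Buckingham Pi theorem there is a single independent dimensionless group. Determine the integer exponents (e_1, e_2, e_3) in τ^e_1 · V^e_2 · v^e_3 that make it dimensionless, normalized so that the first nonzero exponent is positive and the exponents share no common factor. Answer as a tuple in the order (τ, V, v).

(3, -1, 3)

L: e_1·(0) + e_2·(3) + e_3·(1) = 0
T: e_1·(1) + e_2·(0) + e_3·(-1) = 0
Solving this homogeneous linear system for the smallest-integer solution (first nonzero entry positive) gives (3, -1, 3).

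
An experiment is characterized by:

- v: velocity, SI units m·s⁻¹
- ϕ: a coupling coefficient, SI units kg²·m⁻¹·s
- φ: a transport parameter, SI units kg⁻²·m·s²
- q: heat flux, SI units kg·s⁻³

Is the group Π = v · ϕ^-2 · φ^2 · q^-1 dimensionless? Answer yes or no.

no

Sum the exponent of each base dimension across the product:
  M: [v]_M − 2·[ϕ]_M + 2·[φ]_M − [q]_M = (0) − 2·(2) + 2·(-2) − (1) = -9
  L: [v]_L − 2·[ϕ]_L + 2·[φ]_L − [q]_L = (1) − 2·(-1) + 2·(1) − (0) = 5
  T: [v]_T − 2·[ϕ]_T + 2·[φ]_T − [q]_T = (-1) − 2·(1) + 2·(2) − (-3) = 4
Net dimensions [M⁻⁹ L⁵ T⁴] ≠ [1] — not dimensionless.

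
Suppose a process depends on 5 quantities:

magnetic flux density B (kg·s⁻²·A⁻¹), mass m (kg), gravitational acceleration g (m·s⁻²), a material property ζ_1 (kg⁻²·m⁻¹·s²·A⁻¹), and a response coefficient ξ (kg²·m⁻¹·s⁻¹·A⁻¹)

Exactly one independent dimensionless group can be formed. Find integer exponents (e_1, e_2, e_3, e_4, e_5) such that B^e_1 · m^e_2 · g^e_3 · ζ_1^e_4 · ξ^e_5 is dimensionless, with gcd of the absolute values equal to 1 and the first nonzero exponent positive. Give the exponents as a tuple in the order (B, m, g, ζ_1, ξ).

(3, -1, -3, -1, -2)

M: e_1·(1) + e_2·(1) + e_3·(0) + e_4·(-2) + e_5·(2) = 0
L: e_1·(0) + e_2·(0) + e_3·(1) + e_4·(-1) + e_5·(-1) = 0
T: e_1·(-2) + e_2·(0) + e_3·(-2) + e_4·(2) + e_5·(-1) = 0
I: e_1·(-1) + e_2·(0) + e_3·(0) + e_4·(-1) + e_5·(-1) = 0
Solving this homogeneous linear system for the smallest-integer solution (first nonzero entry positive) gives (3, -1, -3, -1, -2).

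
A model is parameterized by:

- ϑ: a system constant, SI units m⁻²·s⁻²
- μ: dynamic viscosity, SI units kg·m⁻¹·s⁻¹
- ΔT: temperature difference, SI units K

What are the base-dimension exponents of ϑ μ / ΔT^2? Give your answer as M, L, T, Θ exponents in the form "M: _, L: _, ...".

Collect each base-dimension exponent across the product:
  M: (0) + (1) − 2·(0) = 1
  L: (-2) + (-1) − 2·(0) = -3
  T: (-2) + (-1) − 2·(0) = -3
  Θ: (0) + (0) − 2·(1) = -2
So the dimensions are [M L⁻³ T⁻³ Θ⁻²].

M: 1, L: -3, T: -3, Θ: -2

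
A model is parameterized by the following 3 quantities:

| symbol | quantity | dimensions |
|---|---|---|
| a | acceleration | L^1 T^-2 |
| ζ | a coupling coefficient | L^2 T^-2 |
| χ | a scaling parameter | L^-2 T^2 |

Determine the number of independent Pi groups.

1

There are 3 variables and 2 base dimensions (L, T).
The dimension matrix has rank 2.
Independent dimensionless groups: 3 − 2 = 1.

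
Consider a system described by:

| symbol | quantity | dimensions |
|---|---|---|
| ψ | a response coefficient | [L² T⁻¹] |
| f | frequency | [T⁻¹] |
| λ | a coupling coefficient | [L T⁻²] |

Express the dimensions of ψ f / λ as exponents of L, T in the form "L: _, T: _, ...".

Collect each base-dimension exponent across the product:
  L: (2) + (0) − (1) = 1
  T: (-1) + (-1) − (-2) = 0
So the dimensions are [L].

L: 1, T: 0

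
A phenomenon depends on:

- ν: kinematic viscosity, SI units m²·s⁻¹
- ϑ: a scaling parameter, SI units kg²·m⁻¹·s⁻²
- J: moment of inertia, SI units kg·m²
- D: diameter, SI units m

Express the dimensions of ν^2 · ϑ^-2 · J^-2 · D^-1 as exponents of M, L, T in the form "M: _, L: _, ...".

M: -6, L: 1, T: 2

Collect each base-dimension exponent across the product:
  M: 2·(0) − 2·(2) − 2·(1) − (0) = -6
  L: 2·(2) − 2·(-1) − 2·(2) − (1) = 1
  T: 2·(-1) − 2·(-2) − 2·(0) − (0) = 2
So the dimensions are [M⁻⁶ L T²].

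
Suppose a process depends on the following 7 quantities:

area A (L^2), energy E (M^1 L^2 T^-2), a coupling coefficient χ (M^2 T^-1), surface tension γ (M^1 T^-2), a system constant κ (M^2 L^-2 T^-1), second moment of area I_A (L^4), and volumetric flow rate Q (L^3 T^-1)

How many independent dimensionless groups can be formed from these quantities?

4

There are 7 variables and 3 base dimensions (M, L, T).
The dimension matrix has rank 3.
Independent dimensionless groups: 7 − 3 = 4.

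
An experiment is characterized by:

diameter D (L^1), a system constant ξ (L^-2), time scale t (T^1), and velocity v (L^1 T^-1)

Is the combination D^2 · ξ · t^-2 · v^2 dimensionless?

no

Sum the exponent of each base dimension across the product:
  L: 2·[D]_L + [ξ]_L − 2·[t]_L + 2·[v]_L = 2·(1) + (-2) − 2·(0) + 2·(1) = 2
  T: 2·[D]_T + [ξ]_T − 2·[t]_T + 2·[v]_T = 2·(0) + (0) − 2·(1) + 2·(-1) = -4
Net dimensions [L² T⁻⁴] ≠ [1] — not dimensionless.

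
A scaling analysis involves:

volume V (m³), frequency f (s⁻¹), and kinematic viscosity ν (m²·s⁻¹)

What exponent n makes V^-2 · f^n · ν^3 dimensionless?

-3

Balance the T exponent: (-1)·n from f, plus −2·(0) + 3·(-1) = -3 from the rest, must sum to zero.
−n − 3 = 0, so n = -3.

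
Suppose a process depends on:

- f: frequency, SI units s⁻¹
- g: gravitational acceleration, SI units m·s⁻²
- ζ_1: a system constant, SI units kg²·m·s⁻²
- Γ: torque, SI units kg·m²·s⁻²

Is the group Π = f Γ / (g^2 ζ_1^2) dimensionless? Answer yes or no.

no

Sum the exponent of each base dimension across the product:
  M: [f]_M − 2·[g]_M − 2·[ζ_1]_M + [Γ]_M = (0) − 2·(0) − 2·(2) + (1) = -3
  L: [f]_L − 2·[g]_L − 2·[ζ_1]_L + [Γ]_L = (0) − 2·(1) − 2·(1) + (2) = -2
  T: [f]_T − 2·[g]_T − 2·[ζ_1]_T + [Γ]_T = (-1) − 2·(-2) − 2·(-2) + (-2) = 5
Net dimensions [M⁻³ L⁻² T⁵] ≠ [1] — not dimensionless.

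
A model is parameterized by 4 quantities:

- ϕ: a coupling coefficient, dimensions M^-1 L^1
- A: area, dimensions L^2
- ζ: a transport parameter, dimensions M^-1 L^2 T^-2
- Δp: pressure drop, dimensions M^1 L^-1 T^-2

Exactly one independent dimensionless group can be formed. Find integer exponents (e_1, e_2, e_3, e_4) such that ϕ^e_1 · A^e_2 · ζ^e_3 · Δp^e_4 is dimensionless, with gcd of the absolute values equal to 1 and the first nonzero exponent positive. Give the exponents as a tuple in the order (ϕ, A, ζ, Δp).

M: e_1·(-1) + e_2·(0) + e_3·(-1) + e_4·(1) = 0
L: e_1·(1) + e_2·(2) + e_3·(2) + e_4·(-1) = 0
T: e_1·(0) + e_2·(0) + e_3·(-2) + e_4·(-2) = 0
Solving this homogeneous linear system for the smallest-integer solution (first nonzero entry positive) gives (4, 1, -2, 2).

(4, 1, -2, 2)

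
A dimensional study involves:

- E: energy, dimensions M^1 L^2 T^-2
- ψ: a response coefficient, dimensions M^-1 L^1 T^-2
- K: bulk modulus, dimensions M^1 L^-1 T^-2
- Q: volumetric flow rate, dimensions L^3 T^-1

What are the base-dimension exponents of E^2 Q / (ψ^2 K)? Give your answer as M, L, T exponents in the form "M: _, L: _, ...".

Collect each base-dimension exponent across the product:
  M: 2·(1) − 2·(-1) − (1) + (0) = 3
  L: 2·(2) − 2·(1) − (-1) + (3) = 6
  T: 2·(-2) − 2·(-2) − (-2) + (-1) = 1
So the dimensions are [M³ L⁶ T].

M: 3, L: 6, T: 1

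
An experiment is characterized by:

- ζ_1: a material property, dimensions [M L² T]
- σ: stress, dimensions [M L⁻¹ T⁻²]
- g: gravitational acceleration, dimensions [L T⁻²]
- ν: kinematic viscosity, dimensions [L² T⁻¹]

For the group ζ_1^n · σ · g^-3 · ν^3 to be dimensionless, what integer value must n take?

-1

Balance the M exponent: (1)·n from ζ_1, plus (1) − 3·(0) + 3·(0) = 1 from the rest, must sum to zero.
n + 1 = 0, so n = -1.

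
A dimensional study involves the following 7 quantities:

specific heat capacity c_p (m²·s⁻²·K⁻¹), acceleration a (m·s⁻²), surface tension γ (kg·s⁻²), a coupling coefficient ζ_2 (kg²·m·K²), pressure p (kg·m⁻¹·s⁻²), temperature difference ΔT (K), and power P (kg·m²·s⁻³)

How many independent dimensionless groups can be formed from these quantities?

There are 7 variables and 4 base dimensions (M, L, T, Θ).
The dimension matrix has rank 4.
Independent dimensionless groups: 7 − 4 = 3.

3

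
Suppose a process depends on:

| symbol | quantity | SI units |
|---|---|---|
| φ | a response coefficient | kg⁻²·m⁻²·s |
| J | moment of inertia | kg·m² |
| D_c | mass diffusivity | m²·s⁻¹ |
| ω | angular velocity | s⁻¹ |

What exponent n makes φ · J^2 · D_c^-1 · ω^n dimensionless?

Balance the T exponent: (-1)·n from ω, plus (1) + 2·(0) − (-1) = 2 from the rest, must sum to zero.
−n + 2 = 0, so n = 2.

2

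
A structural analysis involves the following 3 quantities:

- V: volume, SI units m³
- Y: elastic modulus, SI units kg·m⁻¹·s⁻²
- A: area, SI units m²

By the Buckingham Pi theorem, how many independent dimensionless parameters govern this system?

There are 3 variables and 3 base dimensions (M, L, T).
The dimension matrix has rank 2 (less than 3: the dimension vectors are linearly dependent).
Independent dimensionless groups: 3 − 2 = 1.

1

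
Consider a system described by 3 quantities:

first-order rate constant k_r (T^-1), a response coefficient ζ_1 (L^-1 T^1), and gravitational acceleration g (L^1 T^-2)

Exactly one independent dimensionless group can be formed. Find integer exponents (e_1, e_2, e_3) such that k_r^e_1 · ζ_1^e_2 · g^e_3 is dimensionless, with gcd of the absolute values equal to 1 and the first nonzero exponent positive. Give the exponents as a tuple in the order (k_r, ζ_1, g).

(1, -1, -1)

L: e_1·(0) + e_2·(-1) + e_3·(1) = 0
T: e_1·(-1) + e_2·(1) + e_3·(-2) = 0
Solving this homogeneous linear system for the smallest-integer solution (first nonzero entry positive) gives (1, -1, -1).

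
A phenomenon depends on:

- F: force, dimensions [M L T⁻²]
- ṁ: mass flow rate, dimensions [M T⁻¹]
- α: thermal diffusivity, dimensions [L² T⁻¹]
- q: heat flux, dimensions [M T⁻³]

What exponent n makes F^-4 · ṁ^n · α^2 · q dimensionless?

3

Balance the M exponent: (1)·n from ṁ, plus −4·(1) + 2·(0) + (1) = -3 from the rest, must sum to zero.
n − 3 = 0, so n = 3.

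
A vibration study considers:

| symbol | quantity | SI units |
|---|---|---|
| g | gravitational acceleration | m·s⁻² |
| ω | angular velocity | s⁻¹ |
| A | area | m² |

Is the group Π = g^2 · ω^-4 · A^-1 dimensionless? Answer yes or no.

yes

Sum the exponent of each base dimension across the product:
  L: 2·[g]_L − 4·[ω]_L − [A]_L = 2·(1) − 4·(0) − (2) = 0
  T: 2·[g]_T − 4·[ω]_T − [A]_T = 2·(-2) − 4·(-1) − (0) = 0
All base exponents vanish — dimensionless.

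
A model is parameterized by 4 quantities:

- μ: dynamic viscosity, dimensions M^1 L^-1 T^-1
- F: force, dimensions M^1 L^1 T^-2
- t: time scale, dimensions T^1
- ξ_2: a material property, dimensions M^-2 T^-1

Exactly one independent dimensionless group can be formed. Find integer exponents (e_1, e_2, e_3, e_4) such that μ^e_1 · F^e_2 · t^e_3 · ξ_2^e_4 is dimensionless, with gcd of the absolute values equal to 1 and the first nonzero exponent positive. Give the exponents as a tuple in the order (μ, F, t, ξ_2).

(1, 1, 4, 1)

M: e_1·(1) + e_2·(1) + e_3·(0) + e_4·(-2) = 0
L: e_1·(-1) + e_2·(1) + e_3·(0) + e_4·(0) = 0
T: e_1·(-1) + e_2·(-2) + e_3·(1) + e_4·(-1) = 0
Solving this homogeneous linear system for the smallest-integer solution (first nonzero entry positive) gives (1, 1, 4, 1).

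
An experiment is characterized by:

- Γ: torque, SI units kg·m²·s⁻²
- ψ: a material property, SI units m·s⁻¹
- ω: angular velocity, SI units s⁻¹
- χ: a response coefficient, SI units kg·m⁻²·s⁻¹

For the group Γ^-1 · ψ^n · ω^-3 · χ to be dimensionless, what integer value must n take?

4

Balance the L exponent: (1)·n from ψ, plus −(2) − 3·(0) + (-2) = -4 from the rest, must sum to zero.
n − 4 = 0, so n = 4.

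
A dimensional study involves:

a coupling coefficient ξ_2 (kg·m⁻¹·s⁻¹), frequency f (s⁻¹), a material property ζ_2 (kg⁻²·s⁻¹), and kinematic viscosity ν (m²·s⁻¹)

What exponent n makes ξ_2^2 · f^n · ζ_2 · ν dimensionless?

-4

Balance the T exponent: (-1)·n from f, plus 2·(-1) + (-1) + (-1) = -4 from the rest, must sum to zero.
−n − 4 = 0, so n = -4.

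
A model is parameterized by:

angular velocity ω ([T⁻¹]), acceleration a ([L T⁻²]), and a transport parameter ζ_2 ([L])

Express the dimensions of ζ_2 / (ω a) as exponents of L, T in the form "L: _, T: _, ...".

Collect each base-dimension exponent across the product:
  L: −(0) − (1) + (1) = 0
  T: −(-1) − (-2) + (0) = 3
So the dimensions are [T³].

L: 0, T: 3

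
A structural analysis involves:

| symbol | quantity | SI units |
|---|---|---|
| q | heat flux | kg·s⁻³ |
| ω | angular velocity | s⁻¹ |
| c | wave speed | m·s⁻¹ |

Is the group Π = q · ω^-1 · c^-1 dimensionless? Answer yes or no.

no

Sum the exponent of each base dimension across the product:
  M: [q]_M − [ω]_M − [c]_M = (1) − (0) − (0) = 1
  L: [q]_L − [ω]_L − [c]_L = (0) − (0) − (1) = -1
  T: [q]_T − [ω]_T − [c]_T = (-3) − (-1) − (-1) = -1
Net dimensions [M L⁻¹ T⁻¹] ≠ [1] — not dimensionless.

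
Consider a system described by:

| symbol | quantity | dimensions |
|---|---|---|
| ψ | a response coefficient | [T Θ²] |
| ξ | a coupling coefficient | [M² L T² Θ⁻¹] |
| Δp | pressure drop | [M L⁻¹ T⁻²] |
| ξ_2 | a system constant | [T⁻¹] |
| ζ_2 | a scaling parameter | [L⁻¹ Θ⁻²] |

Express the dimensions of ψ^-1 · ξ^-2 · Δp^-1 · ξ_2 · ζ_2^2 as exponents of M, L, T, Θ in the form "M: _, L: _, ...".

M: -5, L: -3, T: -4, Θ: -4

Collect each base-dimension exponent across the product:
  M: −(0) − 2·(2) − (1) + (0) + 2·(0) = -5
  L: −(0) − 2·(1) − (-1) + (0) + 2·(-1) = -3
  T: −(1) − 2·(2) − (-2) + (-1) + 2·(0) = -4
  Θ: −(2) − 2·(-1) − (0) + (0) + 2·(-2) = -4
So the dimensions are [M⁻⁵ L⁻³ T⁻⁴ Θ⁻⁴].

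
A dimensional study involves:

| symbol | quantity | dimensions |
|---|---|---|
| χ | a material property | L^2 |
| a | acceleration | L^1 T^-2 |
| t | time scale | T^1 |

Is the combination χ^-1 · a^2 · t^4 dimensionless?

Sum the exponent of each base dimension across the product:
  L: −[χ]_L + 2·[a]_L + 4·[t]_L = −(2) + 2·(1) + 4·(0) = 0
  T: −[χ]_T + 2·[a]_T + 4·[t]_T = −(0) + 2·(-2) + 4·(1) = 0
All base exponents vanish — dimensionless.

yes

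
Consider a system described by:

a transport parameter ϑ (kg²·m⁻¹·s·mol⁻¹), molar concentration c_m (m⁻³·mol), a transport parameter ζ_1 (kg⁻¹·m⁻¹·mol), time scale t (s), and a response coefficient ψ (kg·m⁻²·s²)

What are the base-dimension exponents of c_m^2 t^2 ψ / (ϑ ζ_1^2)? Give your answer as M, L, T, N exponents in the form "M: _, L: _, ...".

M: 1, L: -5, T: 3, N: 1

Collect each base-dimension exponent across the product:
  M: −(2) + 2·(0) − 2·(-1) + 2·(0) + (1) = 1
  L: −(-1) + 2·(-3) − 2·(-1) + 2·(0) + (-2) = -5
  T: −(1) + 2·(0) − 2·(0) + 2·(1) + (2) = 3
  N: −(-1) + 2·(1) − 2·(1) + 2·(0) + (0) = 1
So the dimensions are [M L⁻⁵ T³ N].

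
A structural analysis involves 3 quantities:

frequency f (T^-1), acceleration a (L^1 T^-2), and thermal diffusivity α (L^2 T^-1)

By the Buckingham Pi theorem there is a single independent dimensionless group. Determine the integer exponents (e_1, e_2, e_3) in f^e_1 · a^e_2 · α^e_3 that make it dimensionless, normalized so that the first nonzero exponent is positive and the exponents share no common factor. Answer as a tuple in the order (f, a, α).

(3, -2, 1)

L: e_1·(0) + e_2·(1) + e_3·(2) = 0
T: e_1·(-1) + e_2·(-2) + e_3·(-1) = 0
Solving this homogeneous linear system for the smallest-integer solution (first nonzero entry positive) gives (3, -2, 1).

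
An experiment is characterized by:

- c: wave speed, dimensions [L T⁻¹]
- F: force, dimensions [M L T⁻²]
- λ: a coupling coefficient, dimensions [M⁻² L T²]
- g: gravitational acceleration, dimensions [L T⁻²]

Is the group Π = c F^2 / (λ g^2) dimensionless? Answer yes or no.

no

Sum the exponent of each base dimension across the product:
  M: [c]_M + 2·[F]_M − [λ]_M − 2·[g]_M = (0) + 2·(1) − (-2) − 2·(0) = 4
  L: [c]_L + 2·[F]_L − [λ]_L − 2·[g]_L = (1) + 2·(1) − (1) − 2·(1) = 0
  T: [c]_T + 2·[F]_T − [λ]_T − 2·[g]_T = (-1) + 2·(-2) − (2) − 2·(-2) = -3
Net dimensions [M⁴ T⁻³] ≠ [1] — not dimensionless.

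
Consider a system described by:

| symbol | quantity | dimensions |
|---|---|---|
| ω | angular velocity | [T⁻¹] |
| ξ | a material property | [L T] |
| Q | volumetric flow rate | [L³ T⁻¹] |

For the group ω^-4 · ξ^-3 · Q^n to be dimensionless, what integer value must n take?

Balance the L exponent: (3)·n from Q, plus −4·(0) − 3·(1) = -3 from the rest, must sum to zero.
3n − 3 = 0, so n = 1.

1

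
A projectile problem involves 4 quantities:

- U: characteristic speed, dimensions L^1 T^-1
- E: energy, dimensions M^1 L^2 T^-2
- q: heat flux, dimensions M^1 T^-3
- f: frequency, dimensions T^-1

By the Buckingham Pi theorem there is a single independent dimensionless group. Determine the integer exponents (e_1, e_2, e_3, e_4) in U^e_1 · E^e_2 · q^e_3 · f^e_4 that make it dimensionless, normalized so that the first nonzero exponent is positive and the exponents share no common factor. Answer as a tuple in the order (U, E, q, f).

M: e_1·(0) + e_2·(1) + e_3·(1) + e_4·(0) = 0
L: e_1·(1) + e_2·(2) + e_3·(0) + e_4·(0) = 0
T: e_1·(-1) + e_2·(-2) + e_3·(-3) + e_4·(-1) = 0
Solving this homogeneous linear system for the smallest-integer solution (first nonzero entry positive) gives (2, -1, 1, -3).

(2, -1, 1, -3)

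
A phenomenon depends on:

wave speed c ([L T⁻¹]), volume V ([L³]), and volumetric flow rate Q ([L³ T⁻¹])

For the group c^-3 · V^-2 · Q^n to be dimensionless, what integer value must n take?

Balance the L exponent: (3)·n from Q, plus −3·(1) − 2·(3) = -9 from the rest, must sum to zero.
3n − 9 = 0, so n = 3.

3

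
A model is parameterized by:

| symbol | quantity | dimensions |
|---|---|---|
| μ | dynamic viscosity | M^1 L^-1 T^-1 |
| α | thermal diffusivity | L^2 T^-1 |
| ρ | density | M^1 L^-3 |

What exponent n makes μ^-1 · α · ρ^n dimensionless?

1

Balance the M exponent: (1)·n from ρ, plus −(1) + (0) = -1 from the rest, must sum to zero.
n − 1 = 0, so n = 1.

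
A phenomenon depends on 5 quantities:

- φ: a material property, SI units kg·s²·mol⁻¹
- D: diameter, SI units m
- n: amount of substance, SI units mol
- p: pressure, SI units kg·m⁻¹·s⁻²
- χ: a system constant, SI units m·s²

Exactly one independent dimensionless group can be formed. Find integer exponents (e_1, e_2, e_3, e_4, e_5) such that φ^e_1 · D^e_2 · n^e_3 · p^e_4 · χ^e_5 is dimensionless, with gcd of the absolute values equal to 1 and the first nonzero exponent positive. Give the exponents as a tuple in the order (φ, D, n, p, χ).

M: e_1·(1) + e_2·(0) + e_3·(0) + e_4·(1) + e_5·(0) = 0
L: e_1·(0) + e_2·(1) + e_3·(0) + e_4·(-1) + e_5·(1) = 0
T: e_1·(2) + e_2·(0) + e_3·(0) + e_4·(-2) + e_5·(2) = 0
N: e_1·(-1) + e_2·(0) + e_3·(1) + e_4·(0) + e_5·(0) = 0
Solving this homogeneous linear system for the smallest-integer solution (first nonzero entry positive) gives (1, 1, 1, -1, -2).

(1, 1, 1, -1, -2)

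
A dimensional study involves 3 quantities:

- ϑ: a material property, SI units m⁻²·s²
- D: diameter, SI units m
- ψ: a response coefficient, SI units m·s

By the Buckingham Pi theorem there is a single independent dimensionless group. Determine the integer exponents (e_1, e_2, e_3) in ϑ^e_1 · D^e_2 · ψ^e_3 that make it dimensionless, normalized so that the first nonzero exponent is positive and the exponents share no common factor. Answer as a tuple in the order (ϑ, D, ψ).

(1, 4, -2)

L: e_1·(-2) + e_2·(1) + e_3·(1) = 0
T: e_1·(2) + e_2·(0) + e_3·(1) = 0
Solving this homogeneous linear system for the smallest-integer solution (first nonzero entry positive) gives (1, 4, -2).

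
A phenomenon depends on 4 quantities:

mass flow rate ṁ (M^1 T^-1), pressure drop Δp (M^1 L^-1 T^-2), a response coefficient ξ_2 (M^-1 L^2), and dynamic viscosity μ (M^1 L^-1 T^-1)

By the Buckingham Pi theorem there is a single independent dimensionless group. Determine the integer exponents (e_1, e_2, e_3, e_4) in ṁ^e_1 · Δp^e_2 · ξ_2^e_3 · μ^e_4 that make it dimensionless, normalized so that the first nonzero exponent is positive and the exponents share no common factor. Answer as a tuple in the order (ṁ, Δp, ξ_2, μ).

M: e_1·(1) + e_2·(1) + e_3·(-1) + e_4·(1) = 0
L: e_1·(0) + e_2·(-1) + e_3·(2) + e_4·(-1) = 0
T: e_1·(-1) + e_2·(-2) + e_3·(0) + e_4·(-1) = 0
Solving this homogeneous linear system for the smallest-integer solution (first nonzero entry positive) gives (1, 1, -1, -3).

(1, 1, -1, -3)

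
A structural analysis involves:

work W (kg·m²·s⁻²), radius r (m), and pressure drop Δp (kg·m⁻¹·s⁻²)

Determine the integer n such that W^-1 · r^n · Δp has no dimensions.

Balance the L exponent: (1)·n from r, plus −(2) + (-1) = -3 from the rest, must sum to zero.
n − 3 = 0, so n = 3.

3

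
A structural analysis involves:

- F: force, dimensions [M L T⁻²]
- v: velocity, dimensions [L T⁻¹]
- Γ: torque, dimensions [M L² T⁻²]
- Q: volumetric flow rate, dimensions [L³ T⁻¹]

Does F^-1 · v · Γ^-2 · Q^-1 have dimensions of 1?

Sum the exponent of each base dimension across the product:
  M: −[F]_M + [v]_M − 2·[Γ]_M − [Q]_M = −(1) + (0) − 2·(1) − (0) = -3
  L: −[F]_L + [v]_L − 2·[Γ]_L − [Q]_L = −(1) + (1) − 2·(2) − (3) = -7
  T: −[F]_T + [v]_T − 2·[Γ]_T − [Q]_T = −(-2) + (-1) − 2·(-2) − (-1) = 6
Net dimensions [M⁻³ L⁻⁷ T⁶] ≠ [1] — not dimensionless.

no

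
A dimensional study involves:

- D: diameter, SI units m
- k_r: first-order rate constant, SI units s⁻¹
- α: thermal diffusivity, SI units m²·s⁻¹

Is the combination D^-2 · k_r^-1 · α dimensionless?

Sum the exponent of each base dimension across the product:
  M: −2·[D]_M − [k_r]_M + [α]_M = −2·(0) − (0) + (0) = 0
  L: −2·[D]_L − [k_r]_L + [α]_L = −2·(1) − (0) + (2) = 0
  T: −2·[D]_T − [k_r]_T + [α]_T = −2·(0) − (-1) + (-1) = 0
All base exponents vanish — dimensionless.

yes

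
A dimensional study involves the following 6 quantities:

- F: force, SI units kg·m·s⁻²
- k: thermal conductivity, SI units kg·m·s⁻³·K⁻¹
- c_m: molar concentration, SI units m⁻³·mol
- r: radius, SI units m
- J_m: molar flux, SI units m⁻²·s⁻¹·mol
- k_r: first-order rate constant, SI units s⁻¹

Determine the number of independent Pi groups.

There are 6 variables and 5 base dimensions (M, L, T, Θ, N).
The dimension matrix has rank 5.
Independent dimensionless groups: 6 − 5 = 1.

1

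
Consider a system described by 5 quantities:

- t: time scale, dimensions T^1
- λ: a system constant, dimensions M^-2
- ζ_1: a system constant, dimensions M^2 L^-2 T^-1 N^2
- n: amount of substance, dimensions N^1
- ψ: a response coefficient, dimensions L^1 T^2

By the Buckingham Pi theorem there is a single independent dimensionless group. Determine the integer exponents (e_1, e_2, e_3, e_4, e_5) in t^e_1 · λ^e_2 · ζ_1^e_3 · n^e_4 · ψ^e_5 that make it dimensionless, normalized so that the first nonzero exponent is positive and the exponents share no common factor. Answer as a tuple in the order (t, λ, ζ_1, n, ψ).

(3, -1, -1, 2, -2)

M: e_1·(0) + e_2·(-2) + e_3·(2) + e_4·(0) + e_5·(0) = 0
L: e_1·(0) + e_2·(0) + e_3·(-2) + e_4·(0) + e_5·(1) = 0
T: e_1·(1) + e_2·(0) + e_3·(-1) + e_4·(0) + e_5·(2) = 0
N: e_1·(0) + e_2·(0) + e_3·(2) + e_4·(1) + e_5·(0) = 0
Solving this homogeneous linear system for the smallest-integer solution (first nonzero entry positive) gives (3, -1, -1, 2, -2).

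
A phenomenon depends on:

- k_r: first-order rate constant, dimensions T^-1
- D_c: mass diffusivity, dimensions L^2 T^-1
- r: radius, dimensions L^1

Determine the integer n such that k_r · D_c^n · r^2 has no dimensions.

-1

Balance the L exponent: (2)·n from D_c, plus (0) + 2·(1) = 2 from the rest, must sum to zero.
2n + 2 = 0, so n = -1.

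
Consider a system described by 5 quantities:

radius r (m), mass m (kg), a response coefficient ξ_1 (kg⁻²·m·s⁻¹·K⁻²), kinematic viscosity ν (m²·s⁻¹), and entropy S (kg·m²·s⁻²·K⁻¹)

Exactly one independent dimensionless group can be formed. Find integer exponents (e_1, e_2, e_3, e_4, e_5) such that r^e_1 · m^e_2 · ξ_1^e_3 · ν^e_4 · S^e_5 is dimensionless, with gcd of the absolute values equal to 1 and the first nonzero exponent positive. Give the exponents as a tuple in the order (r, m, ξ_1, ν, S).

M: e_1·(0) + e_2·(1) + e_3·(-2) + e_4·(0) + e_5·(1) = 0
L: e_1·(1) + e_2·(0) + e_3·(1) + e_4·(2) + e_5·(2) = 0
T: e_1·(0) + e_2·(0) + e_3·(-1) + e_4·(-1) + e_5·(-2) = 0
Θ: e_1·(0) + e_2·(0) + e_3·(-2) + e_4·(0) + e_5·(-1) = 0
Solving this homogeneous linear system for the smallest-integer solution (first nonzero entry positive) gives (3, -4, -1, -3, 2).

(3, -4, -1, -3, 2)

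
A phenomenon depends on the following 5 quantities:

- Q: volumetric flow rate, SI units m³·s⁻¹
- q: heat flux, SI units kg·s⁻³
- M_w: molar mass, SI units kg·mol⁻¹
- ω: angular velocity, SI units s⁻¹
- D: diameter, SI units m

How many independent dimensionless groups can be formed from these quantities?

1

There are 5 variables and 4 base dimensions (M, L, T, N).
The dimension matrix has rank 4.
Independent dimensionless groups: 5 − 4 = 1.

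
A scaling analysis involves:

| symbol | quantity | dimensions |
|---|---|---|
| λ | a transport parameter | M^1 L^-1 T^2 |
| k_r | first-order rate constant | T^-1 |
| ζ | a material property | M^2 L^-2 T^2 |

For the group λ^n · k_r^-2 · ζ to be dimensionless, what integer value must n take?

Balance the M exponent: (1)·n from λ, plus −2·(0) + (2) = 2 from the rest, must sum to zero.
n + 2 = 0, so n = -2.

-2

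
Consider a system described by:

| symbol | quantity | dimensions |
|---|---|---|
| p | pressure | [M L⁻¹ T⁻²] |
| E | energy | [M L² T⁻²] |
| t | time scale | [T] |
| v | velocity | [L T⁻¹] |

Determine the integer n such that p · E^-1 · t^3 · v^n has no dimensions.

Balance the L exponent: (1)·n from v, plus (-1) − (2) + 3·(0) = -3 from the rest, must sum to zero.
n − 3 = 0, so n = 3.

3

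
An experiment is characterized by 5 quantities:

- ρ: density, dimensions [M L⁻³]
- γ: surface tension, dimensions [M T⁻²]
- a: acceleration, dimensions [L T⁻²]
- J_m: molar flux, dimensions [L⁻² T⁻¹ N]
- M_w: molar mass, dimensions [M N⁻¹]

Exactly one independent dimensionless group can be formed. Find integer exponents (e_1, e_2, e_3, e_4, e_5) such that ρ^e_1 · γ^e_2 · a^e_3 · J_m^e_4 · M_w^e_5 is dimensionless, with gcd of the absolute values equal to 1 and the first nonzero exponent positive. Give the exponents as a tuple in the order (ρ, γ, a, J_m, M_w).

M: e_1·(1) + e_2·(1) + e_3·(0) + e_4·(0) + e_5·(1) = 0
L: e_1·(-3) + e_2·(0) + e_3·(1) + e_4·(-2) + e_5·(0) = 0
T: e_1·(0) + e_2·(-2) + e_3·(-2) + e_4·(-1) + e_5·(0) = 0
N: e_1·(0) + e_2·(0) + e_3·(0) + e_4·(1) + e_5·(-1) = 0
Solving this homogeneous linear system for the smallest-integer solution (first nonzero entry positive) gives (3, 1, 1, -4, -4).

(3, 1, 1, -4, -4)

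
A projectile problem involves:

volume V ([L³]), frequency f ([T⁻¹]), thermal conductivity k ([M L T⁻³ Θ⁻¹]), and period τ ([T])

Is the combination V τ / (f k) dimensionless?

Sum the exponent of each base dimension across the product:
  M: [V]_M − [f]_M − [k]_M + [τ]_M = (0) − (0) − (1) + (0) = -1
  L: [V]_L − [f]_L − [k]_L + [τ]_L = (3) − (0) − (1) + (0) = 2
  T: [V]_T − [f]_T − [k]_T + [τ]_T = (0) − (-1) − (-3) + (1) = 5
  Θ: [V]_Θ − [f]_Θ − [k]_Θ + [τ]_Θ = (0) − (0) − (-1) + (0) = 1
Net dimensions [M⁻¹ L² T⁵ Θ] ≠ [1] — not dimensionless.

no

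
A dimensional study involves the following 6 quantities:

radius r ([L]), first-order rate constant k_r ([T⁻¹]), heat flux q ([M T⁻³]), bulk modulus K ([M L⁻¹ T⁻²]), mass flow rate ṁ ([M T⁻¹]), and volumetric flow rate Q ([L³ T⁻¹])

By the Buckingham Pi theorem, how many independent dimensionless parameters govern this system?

There are 6 variables and 3 base dimensions (M, L, T).
The dimension matrix has rank 3.
Independent dimensionless groups: 6 − 3 = 3.

3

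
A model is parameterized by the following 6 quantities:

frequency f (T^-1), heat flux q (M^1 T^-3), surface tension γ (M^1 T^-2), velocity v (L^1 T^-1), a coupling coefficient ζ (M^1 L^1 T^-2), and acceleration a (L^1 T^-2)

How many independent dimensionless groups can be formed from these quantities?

There are 6 variables and 3 base dimensions (M, L, T).
The dimension matrix has rank 3.
Independent dimensionless groups: 6 − 3 = 3.

3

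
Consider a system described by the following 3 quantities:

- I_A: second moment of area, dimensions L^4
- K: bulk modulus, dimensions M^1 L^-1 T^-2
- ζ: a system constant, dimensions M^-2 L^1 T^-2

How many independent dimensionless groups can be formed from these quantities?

0

There are 3 variables and 3 base dimensions (M, L, T).
The dimension matrix has rank 3.
Independent dimensionless groups: 3 − 3 = 0.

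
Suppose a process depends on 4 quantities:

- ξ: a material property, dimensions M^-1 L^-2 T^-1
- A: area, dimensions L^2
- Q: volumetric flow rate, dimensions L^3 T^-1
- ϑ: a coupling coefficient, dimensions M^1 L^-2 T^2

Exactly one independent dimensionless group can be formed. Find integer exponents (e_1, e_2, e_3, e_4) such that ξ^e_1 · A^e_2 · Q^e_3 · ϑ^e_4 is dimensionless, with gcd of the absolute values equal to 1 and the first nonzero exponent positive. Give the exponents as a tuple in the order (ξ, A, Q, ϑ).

(2, 1, 2, 2)

M: e_1·(-1) + e_2·(0) + e_3·(0) + e_4·(1) = 0
L: e_1·(-2) + e_2·(2) + e_3·(3) + e_4·(-2) = 0
T: e_1·(-1) + e_2·(0) + e_3·(-1) + e_4·(2) = 0
Solving this homogeneous linear system for the smallest-integer solution (first nonzero entry positive) gives (2, 1, 2, 2).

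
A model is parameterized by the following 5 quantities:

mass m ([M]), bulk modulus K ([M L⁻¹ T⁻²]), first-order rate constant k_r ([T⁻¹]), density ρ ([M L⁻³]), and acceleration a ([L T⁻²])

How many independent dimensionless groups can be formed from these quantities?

There are 5 variables and 3 base dimensions (M, L, T).
The dimension matrix has rank 3.
Independent dimensionless groups: 5 − 3 = 2.

2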